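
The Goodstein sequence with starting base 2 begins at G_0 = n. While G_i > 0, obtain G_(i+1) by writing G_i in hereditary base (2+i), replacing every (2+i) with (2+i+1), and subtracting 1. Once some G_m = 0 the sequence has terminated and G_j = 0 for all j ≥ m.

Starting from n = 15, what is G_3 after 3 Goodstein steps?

G_0 = 15. HB_2(15) = 2^(2 + 1) + 2^2 + 2 + 1. Bump = 112. G_1 = 111.
G_1 = 111. HB_3(111) = 3^(3 + 1) + 3^3 + 3. Bump = 1284. G_2 = 1283.
G_2 = 1283. HB_4(1283) = 4^(4 + 1) + 4^4 + 3. Bump = 18753. G_3 = 18752.
G_3 = 18752. HB_5(18752) = 5^(5 + 1) + 5^5 + 2. Bump = 326594. G_4 = 326593.

18752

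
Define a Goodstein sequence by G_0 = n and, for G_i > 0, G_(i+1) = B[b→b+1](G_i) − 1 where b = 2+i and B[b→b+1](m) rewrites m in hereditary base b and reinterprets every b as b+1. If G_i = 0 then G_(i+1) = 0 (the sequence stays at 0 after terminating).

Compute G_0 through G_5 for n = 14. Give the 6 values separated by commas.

i=0: 14 = 2^(2 + 1) + 2^2 + 2 (b=2); 2→3: 3^(3 + 1) + 3^3 + 3 = 111; 111−1 = 110
i=1: 110 = 3^(3 + 1) + 3^3 + 2 (b=3); 3→4: 4^(4 + 1) + 4^4 + 2 = 1282; 1282−1 = 1281
i=2: 1281 = 4^(4 + 1) + 4^4 + 1 (b=4); 4→5: 5^(5 + 1) + 5^5 + 1 = 18751; 18751−1 = 18750
i=3: 18750 = 5^(5 + 1) + 5^5 (b=5); 5→6: 6^(6 + 1) + 6^6 = 326592; 326592−1 = 326591
i=4: 326591 = 6^(6 + 1) + 5·6^5 + 5·6^4 + 5·6^3 + 5·6^2 + 5·6 + 5 (b=6); 6→7: 7^(7 + 1) + 5·7^5 + 5·7^4 + 5·7^3 + 5·7^2 + 5·7 + 5 = 5862841; 5862841−1 = 5862840

14, 110, 1281, 18750, 326591, 5862840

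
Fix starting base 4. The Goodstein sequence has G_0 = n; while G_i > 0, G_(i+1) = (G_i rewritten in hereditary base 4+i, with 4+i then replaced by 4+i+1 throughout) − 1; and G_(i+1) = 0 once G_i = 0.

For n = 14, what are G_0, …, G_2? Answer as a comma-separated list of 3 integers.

14, 16, 18

[0] 14 ≡ 3·4 + 2 (base 4). Lift 5: 17. −1: 16.
[1] 16 ≡ 3·5 + 1 (base 5). Lift 6: 19. −1: 18.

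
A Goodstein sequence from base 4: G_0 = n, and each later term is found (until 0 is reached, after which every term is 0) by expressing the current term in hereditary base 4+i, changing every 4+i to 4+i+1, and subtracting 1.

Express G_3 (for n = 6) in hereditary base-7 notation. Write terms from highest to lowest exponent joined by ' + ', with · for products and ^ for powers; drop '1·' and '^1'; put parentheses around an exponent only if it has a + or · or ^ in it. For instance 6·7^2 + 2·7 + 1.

6

(0) 6|_4 = 4 + 2 ↦ 5 + 2|_5 = 7 ⇒ 6
(1) 6|_5 = 5 + 1 ↦ 6 + 1|_6 = 7 ⇒ 6
(2) 6|_6 = 6 ↦ 7|_7 = 7 ⇒ 6
(3) 6|_7 = 6 ↦ 6|_8 = 6 ⇒ 5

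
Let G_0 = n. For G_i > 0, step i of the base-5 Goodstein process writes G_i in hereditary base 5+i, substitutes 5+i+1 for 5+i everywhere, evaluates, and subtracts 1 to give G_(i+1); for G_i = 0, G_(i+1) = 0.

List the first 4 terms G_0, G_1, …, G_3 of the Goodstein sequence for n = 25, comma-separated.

[0] 25 ≡ 5^2 (base 5). Lift 6: 36. −1: 35.
[1] 35 ≡ 5·6 + 5 (base 6). Lift 7: 40. −1: 39.
[2] 39 ≡ 5·7 + 4 (base 7). Lift 8: 44. −1: 43.

25, 35, 39, 43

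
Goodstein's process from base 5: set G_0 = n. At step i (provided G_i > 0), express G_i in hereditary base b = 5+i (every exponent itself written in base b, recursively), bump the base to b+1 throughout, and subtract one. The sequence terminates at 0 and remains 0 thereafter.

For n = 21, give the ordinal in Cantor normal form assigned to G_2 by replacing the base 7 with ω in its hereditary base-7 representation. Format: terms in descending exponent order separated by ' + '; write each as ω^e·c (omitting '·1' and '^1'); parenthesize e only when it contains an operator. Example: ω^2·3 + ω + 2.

step 0: 21 = 4·5 + 1; sub 6 for 5: 4·6 + 1; = 25; G_1 = 25−1 = 24
step 1: 24 = 4·6; sub 7 for 6: 4·7; = 28; G_2 = 28−1 = 27

ω·3 + 6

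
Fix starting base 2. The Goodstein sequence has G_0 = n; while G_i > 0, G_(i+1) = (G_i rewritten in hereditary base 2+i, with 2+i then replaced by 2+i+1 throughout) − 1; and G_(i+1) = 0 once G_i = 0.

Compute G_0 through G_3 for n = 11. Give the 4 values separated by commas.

[0] 11 ≡ 2^(2 + 1) + 2 + 1 (base 2). Lift 3: 85. −1: 84.
[1] 84 ≡ 3^(3 + 1) + 3 (base 3). Lift 4: 1028. −1: 1027.
[2] 1027 ≡ 4^(4 + 1) + 3 (base 4). Lift 5: 15628. −1: 15627.

11, 84, 1027, 15627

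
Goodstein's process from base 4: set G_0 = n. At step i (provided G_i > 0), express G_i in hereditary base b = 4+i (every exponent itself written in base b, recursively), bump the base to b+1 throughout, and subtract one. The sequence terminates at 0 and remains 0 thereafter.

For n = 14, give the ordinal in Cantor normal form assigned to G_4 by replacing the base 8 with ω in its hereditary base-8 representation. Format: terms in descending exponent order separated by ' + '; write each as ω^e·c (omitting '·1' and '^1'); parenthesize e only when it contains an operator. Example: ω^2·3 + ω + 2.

ω·2 + 5

(0) 14|_4 = 3·4 + 2 ↦ 3·5 + 2|_5 = 17 ⇒ 16
(1) 16|_5 = 3·5 + 1 ↦ 3·6 + 1|_6 = 19 ⇒ 18
(2) 18|_6 = 3·6 ↦ 3·7|_7 = 21 ⇒ 20
(3) 20|_7 = 2·7 + 6 ↦ 2·8 + 6|_8 = 22 ⇒ 21
(4) 21|_8 = 2·8 + 5 ↦ 2·9 + 5|_9 = 23 ⇒ 22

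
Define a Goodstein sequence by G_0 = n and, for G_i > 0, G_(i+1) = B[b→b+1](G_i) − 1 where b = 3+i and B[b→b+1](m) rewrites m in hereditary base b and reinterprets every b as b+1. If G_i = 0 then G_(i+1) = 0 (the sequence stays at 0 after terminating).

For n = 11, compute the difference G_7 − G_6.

4

11 —HB3→ 3^2 + 2 —bump→ 4^2 + 2 = 18 —(−1)→ 17
17 —HB4→ 4^2 + 1 —bump→ 5^2 + 1 = 26 —(−1)→ 25
25 —HB5→ 5^2 —bump→ 6^2 = 36 —(−1)→ 35
35 —HB6→ 5·6 + 5 —bump→ 5·7 + 5 = 40 —(−1)→ 39
39 —HB7→ 5·7 + 4 —bump→ 5·8 + 4 = 44 —(−1)→ 43
43 —HB8→ 5·8 + 3 —bump→ 5·9 + 3 = 48 —(−1)→ 47
47 —HB9→ 5·9 + 2 —bump→ 5·10 + 2 = 52 —(−1)→ 51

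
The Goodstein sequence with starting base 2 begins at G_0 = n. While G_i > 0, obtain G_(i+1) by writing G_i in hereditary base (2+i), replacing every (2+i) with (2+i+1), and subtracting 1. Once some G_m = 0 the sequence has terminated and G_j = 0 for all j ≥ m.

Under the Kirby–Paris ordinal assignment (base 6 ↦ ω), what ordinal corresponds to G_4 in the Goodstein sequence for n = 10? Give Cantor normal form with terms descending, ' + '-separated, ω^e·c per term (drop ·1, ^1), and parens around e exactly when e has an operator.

G_0=10  [base 2] 2^(2 + 1) + 2  →[2↦3]→  3^(3 + 1) + 3 = 84  −1 ⇒ G_1=83
G_1=83  [base 3] 3^(3 + 1) + 2  →[3↦4]→  4^(4 + 1) + 2 = 1026  −1 ⇒ G_2=1025
G_2=1025  [base 4] 4^(4 + 1) + 1  →[4↦5]→  5^(5 + 1) + 1 = 15626  −1 ⇒ G_3=15625
G_3=15625  [base 5] 5^(5 + 1)  →[5↦6]→  6^(6 + 1) = 279936  −1 ⇒ G_4=279935
G_4=279935  [base 6] 5·6^6 + 5·6^5 + 5·6^4 + 5·6^3 + 5·6^2 + 5·6 + 5  →[6↦7]→  5·7^7 + 5·7^5 + 5·7^4 + 5·7^3 + 5·7^2 + 5·7 + 5 = 4215755  −1 ⇒ G_5=4215754

ω^ω·5 + ω^5·5 + ω^4·5 + ω^3·5 + ω^2·5 + ω·5 + 5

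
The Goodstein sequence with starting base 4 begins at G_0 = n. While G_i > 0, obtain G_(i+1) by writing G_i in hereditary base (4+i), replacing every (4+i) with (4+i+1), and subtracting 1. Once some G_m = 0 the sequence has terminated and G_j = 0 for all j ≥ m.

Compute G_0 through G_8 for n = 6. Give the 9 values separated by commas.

(0) 6|_4 = 4 + 2 ↦ 5 + 2|_5 = 7 ⇒ 6
(1) 6|_5 = 5 + 1 ↦ 6 + 1|_6 = 7 ⇒ 6
(2) 6|_6 = 6 ↦ 7|_7 = 7 ⇒ 6
(3) 6|_7 = 6 ↦ 6|_8 = 6 ⇒ 5
(4) 5|_8 = 5 ↦ 5|_9 = 5 ⇒ 4
(5) 4|_9 = 4 ↦ 4|_10 = 4 ⇒ 3
(6) 3|_10 = 3 ↦ 3|_11 = 3 ⇒ 2
(7) 2|_11 = 2 ↦ 2|_12 = 2 ⇒ 1

6, 6, 6, 6, 5, 4, 3, 2, 1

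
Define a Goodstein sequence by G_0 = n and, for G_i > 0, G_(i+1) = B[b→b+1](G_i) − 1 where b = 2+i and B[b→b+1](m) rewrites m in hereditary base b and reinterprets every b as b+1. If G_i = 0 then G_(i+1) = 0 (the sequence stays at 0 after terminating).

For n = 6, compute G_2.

G_0 = 6. HB_2(6) = 2^2 + 2. Bump = 30. G_1 = 29.
G_1 = 29. HB_3(29) = 3^3 + 2. Bump = 258. G_2 = 257.

257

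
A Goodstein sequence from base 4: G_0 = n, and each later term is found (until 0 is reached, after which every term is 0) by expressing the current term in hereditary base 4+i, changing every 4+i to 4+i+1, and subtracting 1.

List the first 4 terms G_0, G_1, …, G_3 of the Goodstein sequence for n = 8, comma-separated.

8, 9, 9, 9

base 4: 8 = 2·4; at 5: 2·5 = 10; next = 9
base 5: 9 = 5 + 4; at 6: 6 + 4 = 10; next = 9
base 6: 9 = 6 + 3; at 7: 7 + 3 = 10; next = 9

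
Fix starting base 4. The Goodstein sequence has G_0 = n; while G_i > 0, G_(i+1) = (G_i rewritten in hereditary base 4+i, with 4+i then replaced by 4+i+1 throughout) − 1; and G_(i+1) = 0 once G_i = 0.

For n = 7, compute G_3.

base 4: 7 = 4 + 3; at 5: 5 + 3 = 8; next = 7
base 5: 7 = 5 + 2; at 6: 6 + 2 = 8; next = 7
base 6: 7 = 6 + 1; at 7: 7 + 1 = 8; next = 7

7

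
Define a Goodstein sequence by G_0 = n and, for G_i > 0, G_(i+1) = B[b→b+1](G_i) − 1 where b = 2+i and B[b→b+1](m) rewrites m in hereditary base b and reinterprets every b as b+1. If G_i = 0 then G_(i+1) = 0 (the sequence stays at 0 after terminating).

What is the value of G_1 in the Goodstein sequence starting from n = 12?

12 —HB2→ 2^(2 + 1) + 2^2 —bump→ 3^(3 + 1) + 3^3 = 108 —(−1)→ 107
107 —HB3→ 3^(3 + 1) + 2·3^2 + 2·3 + 2 —bump→ 4^(4 + 1) + 2·4^2 + 2·4 + 2 = 1066 —(−1)→ 1065

107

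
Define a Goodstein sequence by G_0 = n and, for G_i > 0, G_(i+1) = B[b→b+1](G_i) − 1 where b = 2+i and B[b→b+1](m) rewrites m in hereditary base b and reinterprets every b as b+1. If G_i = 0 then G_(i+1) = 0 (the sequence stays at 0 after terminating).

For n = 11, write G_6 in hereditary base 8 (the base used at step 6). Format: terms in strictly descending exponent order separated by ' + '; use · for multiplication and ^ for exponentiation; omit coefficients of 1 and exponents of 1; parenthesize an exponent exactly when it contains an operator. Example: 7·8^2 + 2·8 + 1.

7·8^8 + 7·8^7 + 7·8^6 + 7·8^5 + 7·8^4 + 7·8^3 + 7·8^2 + 7·8 + 7

i=0: 11 = 2^(2 + 1) + 2 + 1 (b=2); 2→3: 3^(3 + 1) + 3 + 1 = 85; 85−1 = 84
i=1: 84 = 3^(3 + 1) + 3 (b=3); 3→4: 4^(4 + 1) + 4 = 1028; 1028−1 = 1027
i=2: 1027 = 4^(4 + 1) + 3 (b=4); 4→5: 5^(5 + 1) + 3 = 15628; 15628−1 = 15627
i=3: 15627 = 5^(5 + 1) + 2 (b=5); 5→6: 6^(6 + 1) + 2 = 279938; 279938−1 = 279937
i=4: 279937 = 6^(6 + 1) + 1 (b=6); 6→7: 7^(7 + 1) + 1 = 5764802; 5764802−1 = 5764801
i=5: 5764801 = 7^(7 + 1) (b=7); 7→8: 8^(8 + 1) = 134217728; 134217728−1 = 134217727
i=6: 134217727 = 7·8^8 + 7·8^7 + 7·8^6 + 7·8^5 + 7·8^4 + 7·8^3 + 7·8^2 + 7·8 + 7 (b=8); 8→9: 7·9^9 + 7·9^7 + 7·9^6 + 7·9^5 + 7·9^4 + 7·9^3 + 7·9^2 + 7·9 + 7 = 2749609303; 2749609303−1 = 2749609302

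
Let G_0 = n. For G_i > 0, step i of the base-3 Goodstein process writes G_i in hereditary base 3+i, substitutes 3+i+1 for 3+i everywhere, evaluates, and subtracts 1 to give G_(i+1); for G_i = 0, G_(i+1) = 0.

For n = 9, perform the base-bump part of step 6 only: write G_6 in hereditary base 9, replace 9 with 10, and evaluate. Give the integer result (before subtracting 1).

G_0=9  [base 3] 3^2  →[3↦4]→  4^2 = 16  −1 ⇒ G_1=15
G_1=15  [base 4] 3·4 + 3  →[4↦5]→  3·5 + 3 = 18  −1 ⇒ G_2=17
G_2=17  [base 5] 3·5 + 2  →[5↦6]→  3·6 + 2 = 20  −1 ⇒ G_3=19
G_3=19  [base 6] 3·6 + 1  →[6↦7]→  3·7 + 1 = 22  −1 ⇒ G_4=21
G_4=21  [base 7] 3·7  →[7↦8]→  3·8 = 24  −1 ⇒ G_5=23
G_5=23  [base 8] 2·8 + 7  →[8↦9]→  2·9 + 7 = 25  −1 ⇒ G_6=24

26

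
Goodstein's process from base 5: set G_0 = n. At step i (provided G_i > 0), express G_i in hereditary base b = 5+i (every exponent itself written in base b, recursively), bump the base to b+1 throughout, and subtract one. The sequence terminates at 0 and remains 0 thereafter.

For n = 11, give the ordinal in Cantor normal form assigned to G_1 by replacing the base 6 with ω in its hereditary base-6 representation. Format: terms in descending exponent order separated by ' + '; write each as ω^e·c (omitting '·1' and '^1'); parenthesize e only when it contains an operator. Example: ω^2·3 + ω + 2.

(0) 11|_5 = 2·5 + 1 ↦ 2·6 + 1|_6 = 13 ⇒ 12
(1) 12|_6 = 2·6 ↦ 2·7|_7 = 14 ⇒ 13

ω·2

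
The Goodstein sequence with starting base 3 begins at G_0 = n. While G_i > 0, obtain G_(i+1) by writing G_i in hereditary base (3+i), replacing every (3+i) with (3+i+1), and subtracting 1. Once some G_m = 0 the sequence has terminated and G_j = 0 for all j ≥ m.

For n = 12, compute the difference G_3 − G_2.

base 3: 12 = 3^2 + 3; at 4: 4^2 + 4 = 20; next = 19
base 4: 19 = 4^2 + 3; at 5: 5^2 + 3 = 28; next = 27
base 5: 27 = 5^2 + 2; at 6: 6^2 + 2 = 38; next = 37

10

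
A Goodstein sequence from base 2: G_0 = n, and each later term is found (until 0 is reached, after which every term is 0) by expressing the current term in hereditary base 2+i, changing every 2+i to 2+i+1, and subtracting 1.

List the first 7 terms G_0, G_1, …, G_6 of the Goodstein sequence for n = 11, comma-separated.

(0) 11|_2 = 2^(2 + 1) + 2 + 1 ↦ 3^(3 + 1) + 3 + 1|_3 = 85 ⇒ 84
(1) 84|_3 = 3^(3 + 1) + 3 ↦ 4^(4 + 1) + 4|_4 = 1028 ⇒ 1027
(2) 1027|_4 = 4^(4 + 1) + 3 ↦ 5^(5 + 1) + 3|_5 = 15628 ⇒ 15627
(3) 15627|_5 = 5^(5 + 1) + 2 ↦ 6^(6 + 1) + 2|_6 = 279938 ⇒ 279937
(4) 279937|_6 = 6^(6 + 1) + 1 ↦ 7^(7 + 1) + 1|_7 = 5764802 ⇒ 5764801
(5) 5764801|_7 = 7^(7 + 1) ↦ 8^(8 + 1)|_8 = 134217728 ⇒ 134217727

11, 84, 1027, 15627, 279937, 5764801, 134217727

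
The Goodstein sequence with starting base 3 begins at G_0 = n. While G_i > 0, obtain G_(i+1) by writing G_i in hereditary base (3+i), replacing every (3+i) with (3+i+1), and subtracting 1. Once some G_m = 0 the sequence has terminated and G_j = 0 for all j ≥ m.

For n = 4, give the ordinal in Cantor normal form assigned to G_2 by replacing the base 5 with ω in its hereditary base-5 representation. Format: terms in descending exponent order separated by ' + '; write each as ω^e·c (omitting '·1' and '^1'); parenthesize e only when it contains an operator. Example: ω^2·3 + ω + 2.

base 3: 4 = 3 + 1; at 4: 4 + 1 = 5; next = 4
base 4: 4 = 4; at 5: 5 = 5; next = 4
base 5: 4 = 4; at 6: 4 = 4; next = 3

4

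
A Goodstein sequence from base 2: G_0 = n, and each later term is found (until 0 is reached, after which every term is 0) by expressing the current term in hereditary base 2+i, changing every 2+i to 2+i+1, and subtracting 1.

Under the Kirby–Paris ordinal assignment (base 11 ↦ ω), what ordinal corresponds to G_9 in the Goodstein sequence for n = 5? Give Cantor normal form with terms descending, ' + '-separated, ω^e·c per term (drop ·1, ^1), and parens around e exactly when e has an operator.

G_0=5  [base 2] 2^2 + 1  →[2↦3]→  3^3 + 1 = 28  −1 ⇒ G_1=27
G_1=27  [base 3] 3^3  →[3↦4]→  4^4 = 256  −1 ⇒ G_2=255
G_2=255  [base 4] 3·4^3 + 3·4^2 + 3·4 + 3  →[4↦5]→  3·5^3 + 3·5^2 + 3·5 + 3 = 468  −1 ⇒ G_3=467
G_3=467  [base 5] 3·5^3 + 3·5^2 + 3·5 + 2  →[5↦6]→  3·6^3 + 3·6^2 + 3·6 + 2 = 776  −1 ⇒ G_4=775
G_4=775  [base 6] 3·6^3 + 3·6^2 + 3·6 + 1  →[6↦7]→  3·7^3 + 3·7^2 + 3·7 + 1 = 1198  −1 ⇒ G_5=1197
G_5=1197  [base 7] 3·7^3 + 3·7^2 + 3·7  →[7↦8]→  3·8^3 + 3·8^2 + 3·8 = 1752  −1 ⇒ G_6=1751
G_6=1751  [base 8] 3·8^3 + 3·8^2 + 2·8 + 7  →[8↦9]→  3·9^3 + 3·9^2 + 2·9 + 7 = 2455  −1 ⇒ G_7=2454
G_7=2454  [base 9] 3·9^3 + 3·9^2 + 2·9 + 6  →[9↦10]→  3·10^3 + 3·10^2 + 2·10 + 6 = 3326  −1 ⇒ G_8=3325
G_8=3325  [base 10] 3·10^3 + 3·10^2 + 2·10 + 5  →[10↦11]→  3·11^3 + 3·11^2 + 2·11 + 5 = 4383  −1 ⇒ G_9=4382

ω^3·3 + ω^2·3 + ω·2 + 4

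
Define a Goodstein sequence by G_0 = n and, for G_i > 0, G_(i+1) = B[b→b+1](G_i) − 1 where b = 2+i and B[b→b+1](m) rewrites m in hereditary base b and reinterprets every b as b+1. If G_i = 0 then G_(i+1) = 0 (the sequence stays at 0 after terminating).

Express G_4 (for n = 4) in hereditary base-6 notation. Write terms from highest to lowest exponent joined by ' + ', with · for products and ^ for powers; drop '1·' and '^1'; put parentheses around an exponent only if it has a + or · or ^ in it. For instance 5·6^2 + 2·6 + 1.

2·6^2 + 6 + 5

(0) 4|_2 = 2^2 ↦ 3^3|_3 = 27 ⇒ 26
(1) 26|_3 = 2·3^2 + 2·3 + 2 ↦ 2·4^2 + 2·4 + 2|_4 = 42 ⇒ 41
(2) 41|_4 = 2·4^2 + 2·4 + 1 ↦ 2·5^2 + 2·5 + 1|_5 = 61 ⇒ 60
(3) 60|_5 = 2·5^2 + 2·5 ↦ 2·6^2 + 2·6|_6 = 84 ⇒ 83
(4) 83|_6 = 2·6^2 + 6 + 5 ↦ 2·7^2 + 7 + 5|_7 = 110 ⇒ 109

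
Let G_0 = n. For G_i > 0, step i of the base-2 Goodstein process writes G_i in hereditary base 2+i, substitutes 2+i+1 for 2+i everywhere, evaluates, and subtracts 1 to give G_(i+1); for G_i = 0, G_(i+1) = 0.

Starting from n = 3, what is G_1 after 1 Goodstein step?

3

[0] 3 ≡ 2 + 1 (base 2). Lift 3: 4. −1: 3.
[1] 3 ≡ 3 (base 3). Lift 4: 4. −1: 3.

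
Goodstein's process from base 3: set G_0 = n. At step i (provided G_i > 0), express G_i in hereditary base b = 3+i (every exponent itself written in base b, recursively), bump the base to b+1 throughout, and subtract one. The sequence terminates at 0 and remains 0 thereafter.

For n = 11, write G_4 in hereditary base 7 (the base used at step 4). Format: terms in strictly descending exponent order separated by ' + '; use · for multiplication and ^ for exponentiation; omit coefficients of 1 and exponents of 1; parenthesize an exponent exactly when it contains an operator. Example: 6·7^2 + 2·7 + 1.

(0) 11|_3 = 3^2 + 2 ↦ 4^2 + 2|_4 = 18 ⇒ 17
(1) 17|_4 = 4^2 + 1 ↦ 5^2 + 1|_5 = 26 ⇒ 25
(2) 25|_5 = 5^2 ↦ 6^2|_6 = 36 ⇒ 35
(3) 35|_6 = 5·6 + 5 ↦ 5·7 + 5|_7 = 40 ⇒ 39

5·7 + 4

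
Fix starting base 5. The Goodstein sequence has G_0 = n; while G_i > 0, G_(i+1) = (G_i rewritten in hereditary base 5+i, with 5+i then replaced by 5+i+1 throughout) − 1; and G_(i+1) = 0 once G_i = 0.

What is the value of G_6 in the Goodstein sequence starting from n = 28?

94

step 0: 28 = 5^2 + 3; sub 6 for 5: 6^2 + 3; = 39; G_1 = 39−1 = 38
step 1: 38 = 6^2 + 2; sub 7 for 6: 7^2 + 2; = 51; G_2 = 51−1 = 50
step 2: 50 = 7^2 + 1; sub 8 for 7: 8^2 + 1; = 65; G_3 = 65−1 = 64
step 3: 64 = 8^2; sub 9 for 8: 9^2; = 81; G_4 = 81−1 = 80
step 4: 80 = 8·9 + 8; sub 10 for 9: 8·10 + 8; = 88; G_5 = 88−1 = 87
step 5: 87 = 8·10 + 7; sub 11 for 10: 8·11 + 7; = 95; G_6 = 95−1 = 94
step 6: 94 = 8·11 + 6; sub 12 for 11: 8·12 + 6; = 102; G_7 = 102−1 = 101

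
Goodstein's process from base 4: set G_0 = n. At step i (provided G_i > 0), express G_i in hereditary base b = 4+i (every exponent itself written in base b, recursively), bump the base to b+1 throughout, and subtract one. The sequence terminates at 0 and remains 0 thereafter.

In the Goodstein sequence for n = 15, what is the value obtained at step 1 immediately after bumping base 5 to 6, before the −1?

i=0: 15 = 3·4 + 3 (b=4); 4→5: 3·5 + 3 = 18; 18−1 = 17
i=1: 17 = 3·5 + 2 (b=5); 5→6: 3·6 + 2 = 20; 20−1 = 19

20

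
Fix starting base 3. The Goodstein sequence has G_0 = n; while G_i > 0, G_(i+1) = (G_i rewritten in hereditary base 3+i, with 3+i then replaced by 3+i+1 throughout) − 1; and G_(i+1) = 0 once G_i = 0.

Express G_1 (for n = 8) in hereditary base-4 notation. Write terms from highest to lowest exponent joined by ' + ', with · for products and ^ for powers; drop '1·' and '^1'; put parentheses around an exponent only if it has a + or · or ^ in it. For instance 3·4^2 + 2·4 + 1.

(0) 8|_3 = 2·3 + 2 ↦ 2·4 + 2|_4 = 10 ⇒ 9
(1) 9|_4 = 2·4 + 1 ↦ 2·5 + 1|_5 = 11 ⇒ 10

2·4 + 1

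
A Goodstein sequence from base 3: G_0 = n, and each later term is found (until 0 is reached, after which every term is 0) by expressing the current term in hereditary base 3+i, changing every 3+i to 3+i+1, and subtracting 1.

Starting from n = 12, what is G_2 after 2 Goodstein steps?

G_0 = 12. HB_3(12) = 3^2 + 3. Bump = 20. G_1 = 19.
G_1 = 19. HB_4(19) = 4^2 + 3. Bump = 28. G_2 = 27.
G_2 = 27. HB_5(27) = 5^2 + 2. Bump = 38. G_3 = 37.

27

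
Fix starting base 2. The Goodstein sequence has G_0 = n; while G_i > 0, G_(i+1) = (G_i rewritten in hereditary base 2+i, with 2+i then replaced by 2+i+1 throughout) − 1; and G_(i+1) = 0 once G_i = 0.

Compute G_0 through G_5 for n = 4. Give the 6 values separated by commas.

4, 26, 41, 60, 83, 109

[0] 4 ≡ 2^2 (base 2). Lift 3: 27. −1: 26.
[1] 26 ≡ 2·3^2 + 2·3 + 2 (base 3). Lift 4: 42. −1: 41.
[2] 41 ≡ 2·4^2 + 2·4 + 1 (base 4). Lift 5: 61. −1: 60.
[3] 60 ≡ 2·5^2 + 2·5 (base 5). Lift 6: 84. −1: 83.
[4] 83 ≡ 2·6^2 + 6 + 5 (base 6). Lift 7: 110. −1: 109.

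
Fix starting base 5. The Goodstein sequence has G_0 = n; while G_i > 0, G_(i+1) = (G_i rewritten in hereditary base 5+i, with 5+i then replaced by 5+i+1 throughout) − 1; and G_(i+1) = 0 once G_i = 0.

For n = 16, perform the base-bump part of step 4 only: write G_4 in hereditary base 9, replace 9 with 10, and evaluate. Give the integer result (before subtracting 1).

24

i=0: 16 = 3·5 + 1 (b=5); 5→6: 3·6 + 1 = 19; 19−1 = 18
i=1: 18 = 3·6 (b=6); 6→7: 3·7 = 21; 21−1 = 20
i=2: 20 = 2·7 + 6 (b=7); 7→8: 2·8 + 6 = 22; 22−1 = 21
i=3: 21 = 2·8 + 5 (b=8); 8→9: 2·9 + 5 = 23; 23−1 = 22
i=4: 22 = 2·9 + 4 (b=9); 9→10: 2·10 + 4 = 24; 24−1 = 23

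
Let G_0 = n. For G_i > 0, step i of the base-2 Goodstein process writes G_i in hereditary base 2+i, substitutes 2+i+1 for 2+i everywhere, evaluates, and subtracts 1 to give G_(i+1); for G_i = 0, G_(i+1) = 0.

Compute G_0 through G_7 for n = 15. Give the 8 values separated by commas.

G_0 = 15. HB_2(15) = 2^(2 + 1) + 2^2 + 2 + 1. Bump = 112. G_1 = 111.
G_1 = 111. HB_3(111) = 3^(3 + 1) + 3^3 + 3. Bump = 1284. G_2 = 1283.
G_2 = 1283. HB_4(1283) = 4^(4 + 1) + 4^4 + 3. Bump = 18753. G_3 = 18752.
G_3 = 18752. HB_5(18752) = 5^(5 + 1) + 5^5 + 2. Bump = 326594. G_4 = 326593.
G_4 = 326593. HB_6(326593) = 6^(6 + 1) + 6^6 + 1. Bump = 6588345. G_5 = 6588344.
G_5 = 6588344. HB_7(6588344) = 7^(7 + 1) + 7^7. Bump = 150994944. G_6 = 150994943.
G_6 = 150994943. HB_8(150994943) = 8^(8 + 1) + 7·8^7 + 7·8^6 + 7·8^5 + 7·8^4 + 7·8^3 + 7·8^2 + 7·8 + 7. Bump = 3524450281. G_7 = 3524450280.

15, 111, 1283, 18752, 326593, 6588344, 150994943, 3524450280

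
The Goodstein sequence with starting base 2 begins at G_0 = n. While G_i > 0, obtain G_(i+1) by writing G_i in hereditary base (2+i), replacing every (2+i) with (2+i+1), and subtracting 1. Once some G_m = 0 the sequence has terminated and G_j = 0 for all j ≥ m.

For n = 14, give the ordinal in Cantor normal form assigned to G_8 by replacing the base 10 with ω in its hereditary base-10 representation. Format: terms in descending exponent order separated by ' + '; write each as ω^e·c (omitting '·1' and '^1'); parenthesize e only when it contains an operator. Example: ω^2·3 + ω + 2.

i=0: 14 = 2^(2 + 1) + 2^2 + 2 (b=2); 2→3: 3^(3 + 1) + 3^3 + 3 = 111; 111−1 = 110
i=1: 110 = 3^(3 + 1) + 3^3 + 2 (b=3); 3→4: 4^(4 + 1) + 4^4 + 2 = 1282; 1282−1 = 1281
i=2: 1281 = 4^(4 + 1) + 4^4 + 1 (b=4); 4→5: 5^(5 + 1) + 5^5 + 1 = 18751; 18751−1 = 18750
i=3: 18750 = 5^(5 + 1) + 5^5 (b=5); 5→6: 6^(6 + 1) + 6^6 = 326592; 326592−1 = 326591
i=4: 326591 = 6^(6 + 1) + 5·6^5 + 5·6^4 + 5·6^3 + 5·6^2 + 5·6 + 5 (b=6); 6→7: 7^(7 + 1) + 5·7^5 + 5·7^4 + 5·7^3 + 5·7^2 + 5·7 + 5 = 5862841; 5862841−1 = 5862840
i=5: 5862840 = 7^(7 + 1) + 5·7^5 + 5·7^4 + 5·7^3 + 5·7^2 + 5·7 + 4 (b=7); 7→8: 8^(8 + 1) + 5·8^5 + 5·8^4 + 5·8^3 + 5·8^2 + 5·8 + 4 = 134404972; 134404972−1 = 134404971
i=6: 134404971 = 8^(8 + 1) + 5·8^5 + 5·8^4 + 5·8^3 + 5·8^2 + 5·8 + 3 (b=8); 8→9: 9^(9 + 1) + 5·9^5 + 5·9^4 + 5·9^3 + 5·9^2 + 5·9 + 3 = 3487116549; 3487116549−1 = 3487116548
i=7: 3487116548 = 9^(9 + 1) + 5·9^5 + 5·9^4 + 5·9^3 + 5·9^2 + 5·9 + 2 (b=9); 9→10: 10^(10 + 1) + 5·10^5 + 5·10^4 + 5·10^3 + 5·10^2 + 5·10 + 2 = 100000555552; 100000555552−1 = 100000555551

ω^(ω + 1) + ω^5·5 + ω^4·5 + ω^3·5 + ω^2·5 + ω·5 + 1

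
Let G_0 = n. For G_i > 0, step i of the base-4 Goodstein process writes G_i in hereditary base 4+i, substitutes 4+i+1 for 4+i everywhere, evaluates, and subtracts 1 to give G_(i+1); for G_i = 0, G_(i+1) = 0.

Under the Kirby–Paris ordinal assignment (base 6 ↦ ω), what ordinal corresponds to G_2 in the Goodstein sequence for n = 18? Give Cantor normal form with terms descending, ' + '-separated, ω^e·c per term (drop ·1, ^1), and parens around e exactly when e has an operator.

ω^2

G_0=18  [base 4] 4^2 + 2  →[4↦5]→  5^2 + 2 = 27  −1 ⇒ G_1=26
G_1=26  [base 5] 5^2 + 1  →[5↦6]→  6^2 + 1 = 37  −1 ⇒ G_2=36
G_2=36  [base 6] 6^2  →[6↦7]→  7^2 = 49  −1 ⇒ G_3=48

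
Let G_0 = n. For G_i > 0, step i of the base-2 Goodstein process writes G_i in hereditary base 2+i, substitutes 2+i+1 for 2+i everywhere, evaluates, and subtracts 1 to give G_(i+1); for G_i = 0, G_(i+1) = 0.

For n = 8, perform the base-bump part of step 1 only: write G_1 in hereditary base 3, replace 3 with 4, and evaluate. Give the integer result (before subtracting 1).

i=0: 8 = 2^(2 + 1) (b=2); 2→3: 3^(3 + 1) = 81; 81−1 = 80
i=1: 80 = 2·3^3 + 2·3^2 + 2·3 + 2 (b=3); 3→4: 2·4^4 + 2·4^2 + 2·4 + 2 = 554; 554−1 = 553

554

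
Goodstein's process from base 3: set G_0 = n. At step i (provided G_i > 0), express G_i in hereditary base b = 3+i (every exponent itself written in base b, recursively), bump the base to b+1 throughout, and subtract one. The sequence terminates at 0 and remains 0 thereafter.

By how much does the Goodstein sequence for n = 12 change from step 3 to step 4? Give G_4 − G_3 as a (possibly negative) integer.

i=0: 12 = 3^2 + 3 (b=3); 3→4: 4^2 + 4 = 20; 20−1 = 19
i=1: 19 = 4^2 + 3 (b=4); 4→5: 5^2 + 3 = 28; 28−1 = 27
i=2: 27 = 5^2 + 2 (b=5); 5→6: 6^2 + 2 = 38; 38−1 = 37
i=3: 37 = 6^2 + 1 (b=6); 6→7: 7^2 + 1 = 50; 50−1 = 49

12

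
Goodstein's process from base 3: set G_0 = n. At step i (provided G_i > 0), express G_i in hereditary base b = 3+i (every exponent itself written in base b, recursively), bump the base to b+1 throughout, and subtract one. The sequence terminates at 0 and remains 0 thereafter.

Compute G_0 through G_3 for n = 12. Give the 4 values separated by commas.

[0] 12 ≡ 3^2 + 3 (base 3). Lift 4: 20. −1: 19.
[1] 19 ≡ 4^2 + 3 (base 4). Lift 5: 28. −1: 27.
[2] 27 ≡ 5^2 + 2 (base 5). Lift 6: 38. −1: 37.

12, 19, 27, 37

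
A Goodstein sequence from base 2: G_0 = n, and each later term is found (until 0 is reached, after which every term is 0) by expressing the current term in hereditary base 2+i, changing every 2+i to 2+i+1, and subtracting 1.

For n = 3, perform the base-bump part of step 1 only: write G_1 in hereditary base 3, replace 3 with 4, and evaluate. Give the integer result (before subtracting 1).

4

(0) 3|_2 = 2 + 1 ↦ 3 + 1|_3 = 4 ⇒ 3
(1) 3|_3 = 3 ↦ 4|_4 = 4 ⇒ 3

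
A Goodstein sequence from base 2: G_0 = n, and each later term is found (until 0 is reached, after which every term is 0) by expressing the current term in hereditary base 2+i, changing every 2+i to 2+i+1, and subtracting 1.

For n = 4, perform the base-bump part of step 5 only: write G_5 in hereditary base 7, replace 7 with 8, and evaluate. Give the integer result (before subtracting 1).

[0] 4 ≡ 2^2 (base 2). Lift 3: 27. −1: 26.
[1] 26 ≡ 2·3^2 + 2·3 + 2 (base 3). Lift 4: 42. −1: 41.
[2] 41 ≡ 2·4^2 + 2·4 + 1 (base 4). Lift 5: 61. −1: 60.
[3] 60 ≡ 2·5^2 + 2·5 (base 5). Lift 6: 84. −1: 83.
[4] 83 ≡ 2·6^2 + 6 + 5 (base 6). Lift 7: 110. −1: 109.
[5] 109 ≡ 2·7^2 + 7 + 4 (base 7). Lift 8: 140. −1: 139.

140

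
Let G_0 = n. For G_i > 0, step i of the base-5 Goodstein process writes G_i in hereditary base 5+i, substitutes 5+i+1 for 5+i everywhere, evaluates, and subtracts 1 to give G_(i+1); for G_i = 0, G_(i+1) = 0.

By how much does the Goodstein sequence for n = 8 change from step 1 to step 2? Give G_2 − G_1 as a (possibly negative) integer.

0

8 —HB5→ 5 + 3 —bump→ 6 + 3 = 9 —(−1)→ 8
8 —HB6→ 6 + 2 —bump→ 7 + 2 = 9 —(−1)→ 8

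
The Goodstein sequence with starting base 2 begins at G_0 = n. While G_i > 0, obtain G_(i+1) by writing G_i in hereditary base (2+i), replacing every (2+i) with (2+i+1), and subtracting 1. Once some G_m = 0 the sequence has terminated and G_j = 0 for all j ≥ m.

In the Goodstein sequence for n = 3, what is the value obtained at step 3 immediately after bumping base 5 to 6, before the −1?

2

[0] 3 ≡ 2 + 1 (base 2). Lift 3: 4. −1: 3.
[1] 3 ≡ 3 (base 3). Lift 4: 4. −1: 3.
[2] 3 ≡ 3 (base 4). Lift 5: 3. −1: 2.
[3] 2 ≡ 2 (base 5). Lift 6: 2. −1: 1.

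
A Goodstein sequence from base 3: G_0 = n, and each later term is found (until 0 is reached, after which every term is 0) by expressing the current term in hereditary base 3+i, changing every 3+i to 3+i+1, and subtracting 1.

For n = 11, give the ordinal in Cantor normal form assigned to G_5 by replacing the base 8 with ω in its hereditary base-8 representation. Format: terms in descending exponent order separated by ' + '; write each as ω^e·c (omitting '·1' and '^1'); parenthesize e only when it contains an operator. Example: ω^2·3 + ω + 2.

step 0: 11 = 3^2 + 2; sub 4 for 3: 4^2 + 2; = 18; G_1 = 18−1 = 17
step 1: 17 = 4^2 + 1; sub 5 for 4: 5^2 + 1; = 26; G_2 = 26−1 = 25
step 2: 25 = 5^2; sub 6 for 5: 6^2; = 36; G_3 = 36−1 = 35
step 3: 35 = 5·6 + 5; sub 7 for 6: 5·7 + 5; = 40; G_4 = 40−1 = 39
step 4: 39 = 5·7 + 4; sub 8 for 7: 5·8 + 4; = 44; G_5 = 44−1 = 43
step 5: 43 = 5·8 + 3; sub 9 for 8: 5·9 + 3; = 48; G_6 = 48−1 = 47

ω·5 + 3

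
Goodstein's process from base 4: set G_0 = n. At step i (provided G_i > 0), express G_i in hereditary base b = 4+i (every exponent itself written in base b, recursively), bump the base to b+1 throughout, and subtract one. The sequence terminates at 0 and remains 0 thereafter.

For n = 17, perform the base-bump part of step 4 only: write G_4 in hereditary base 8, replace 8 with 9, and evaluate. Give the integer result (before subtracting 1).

G_0 = 17. HB_4(17) = 4^2 + 1. Bump = 26. G_1 = 25.
G_1 = 25. HB_5(25) = 5^2. Bump = 36. G_2 = 35.
G_2 = 35. HB_6(35) = 5·6 + 5. Bump = 40. G_3 = 39.
G_3 = 39. HB_7(39) = 5·7 + 4. Bump = 44. G_4 = 43.

48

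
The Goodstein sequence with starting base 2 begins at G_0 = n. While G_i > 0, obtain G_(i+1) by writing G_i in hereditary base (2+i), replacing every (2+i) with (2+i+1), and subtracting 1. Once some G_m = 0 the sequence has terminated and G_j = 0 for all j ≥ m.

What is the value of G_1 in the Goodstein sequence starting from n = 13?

108

i=0: 13 = 2^(2 + 1) + 2^2 + 1 (b=2); 2→3: 3^(3 + 1) + 3^3 + 1 = 109; 109−1 = 108
i=1: 108 = 3^(3 + 1) + 3^3 (b=3); 3→4: 4^(4 + 1) + 4^4 = 1280; 1280−1 = 1279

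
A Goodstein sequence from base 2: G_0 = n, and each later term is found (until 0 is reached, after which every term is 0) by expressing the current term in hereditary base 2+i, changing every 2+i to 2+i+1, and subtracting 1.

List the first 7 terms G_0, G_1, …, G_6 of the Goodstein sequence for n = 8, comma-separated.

8, 80, 553, 6310, 93395, 1647195, 33554571

G_0 = 8. HB_2(8) = 2^(2 + 1). Bump = 81. G_1 = 80.
G_1 = 80. HB_3(80) = 2·3^3 + 2·3^2 + 2·3 + 2. Bump = 554. G_2 = 553.
G_2 = 553. HB_4(553) = 2·4^4 + 2·4^2 + 2·4 + 1. Bump = 6311. G_3 = 6310.
G_3 = 6310. HB_5(6310) = 2·5^5 + 2·5^2 + 2·5. Bump = 93396. G_4 = 93395.
G_4 = 93395. HB_6(93395) = 2·6^6 + 2·6^2 + 6 + 5. Bump = 1647196. G_5 = 1647195.
G_5 = 1647195. HB_7(1647195) = 2·7^7 + 2·7^2 + 7 + 4. Bump = 33554572. G_6 = 33554571.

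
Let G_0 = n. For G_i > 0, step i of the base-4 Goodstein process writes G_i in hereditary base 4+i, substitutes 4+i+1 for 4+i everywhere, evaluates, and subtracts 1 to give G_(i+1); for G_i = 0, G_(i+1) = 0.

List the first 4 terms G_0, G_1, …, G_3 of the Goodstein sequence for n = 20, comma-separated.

step 0: 20 = 4^2 + 4; sub 5 for 4: 5^2 + 5; = 30; G_1 = 30−1 = 29
step 1: 29 = 5^2 + 4; sub 6 for 5: 6^2 + 4; = 40; G_2 = 40−1 = 39
step 2: 39 = 6^2 + 3; sub 7 for 6: 7^2 + 3; = 52; G_3 = 52−1 = 51

20, 29, 39, 51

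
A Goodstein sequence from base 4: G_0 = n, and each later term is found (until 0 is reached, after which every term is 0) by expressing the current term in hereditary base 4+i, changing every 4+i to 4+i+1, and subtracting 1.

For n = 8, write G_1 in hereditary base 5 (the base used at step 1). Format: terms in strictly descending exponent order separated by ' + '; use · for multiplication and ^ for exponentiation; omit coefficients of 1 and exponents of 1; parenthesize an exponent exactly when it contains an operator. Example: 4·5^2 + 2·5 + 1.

5 + 4

step 0: 8 = 2·4; sub 5 for 4: 2·5; = 10; G_1 = 10−1 = 9
step 1: 9 = 5 + 4; sub 6 for 5: 6 + 4; = 10; G_2 = 10−1 = 9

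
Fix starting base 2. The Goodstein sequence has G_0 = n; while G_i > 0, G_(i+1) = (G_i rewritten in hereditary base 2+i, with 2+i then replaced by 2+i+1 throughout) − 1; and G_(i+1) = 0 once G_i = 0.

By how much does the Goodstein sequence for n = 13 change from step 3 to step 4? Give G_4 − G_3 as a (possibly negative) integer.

264619

(0) 13|_2 = 2^(2 + 1) + 2^2 + 1 ↦ 3^(3 + 1) + 3^3 + 1|_3 = 109 ⇒ 108
(1) 108|_3 = 3^(3 + 1) + 3^3 ↦ 4^(4 + 1) + 4^4|_4 = 1280 ⇒ 1279
(2) 1279|_4 = 4^(4 + 1) + 3·4^3 + 3·4^2 + 3·4 + 3 ↦ 5^(5 + 1) + 3·5^3 + 3·5^2 + 3·5 + 3|_5 = 16093 ⇒ 16092
(3) 16092|_5 = 5^(5 + 1) + 3·5^3 + 3·5^2 + 3·5 + 2 ↦ 6^(6 + 1) + 3·6^3 + 3·6^2 + 3·6 + 2|_6 = 280712 ⇒ 280711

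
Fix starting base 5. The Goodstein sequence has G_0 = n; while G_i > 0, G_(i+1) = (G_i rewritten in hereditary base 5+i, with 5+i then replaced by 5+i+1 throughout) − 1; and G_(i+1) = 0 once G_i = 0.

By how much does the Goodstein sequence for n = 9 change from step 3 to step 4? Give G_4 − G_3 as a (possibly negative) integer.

0

step 0: 9 = 5 + 4; sub 6 for 5: 6 + 4; = 10; G_1 = 10−1 = 9
step 1: 9 = 6 + 3; sub 7 for 6: 7 + 3; = 10; G_2 = 10−1 = 9
step 2: 9 = 7 + 2; sub 8 for 7: 8 + 2; = 10; G_3 = 10−1 = 9
step 3: 9 = 8 + 1; sub 9 for 8: 9 + 1; = 10; G_4 = 10−1 = 9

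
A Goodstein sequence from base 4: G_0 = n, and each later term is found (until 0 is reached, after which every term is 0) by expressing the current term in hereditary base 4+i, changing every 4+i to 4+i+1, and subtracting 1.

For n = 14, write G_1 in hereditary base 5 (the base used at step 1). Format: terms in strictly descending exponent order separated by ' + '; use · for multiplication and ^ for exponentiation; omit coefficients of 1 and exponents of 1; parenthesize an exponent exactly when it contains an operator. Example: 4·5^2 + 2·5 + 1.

3·5 + 1

step 0: 14 = 3·4 + 2; sub 5 for 4: 3·5 + 2; = 17; G_1 = 17−1 = 16
step 1: 16 = 3·5 + 1; sub 6 for 5: 3·6 + 1; = 19; G_2 = 19−1 = 18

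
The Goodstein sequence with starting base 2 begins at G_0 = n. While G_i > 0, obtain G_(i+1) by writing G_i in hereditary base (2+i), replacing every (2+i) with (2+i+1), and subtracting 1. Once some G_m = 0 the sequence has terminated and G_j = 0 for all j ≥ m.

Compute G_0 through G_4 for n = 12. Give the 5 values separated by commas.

[0] 12 ≡ 2^(2 + 1) + 2^2 (base 2). Lift 3: 108. −1: 107.
[1] 107 ≡ 3^(3 + 1) + 2·3^2 + 2·3 + 2 (base 3). Lift 4: 1066. −1: 1065.
[2] 1065 ≡ 4^(4 + 1) + 2·4^2 + 2·4 + 1 (base 4). Lift 5: 15686. −1: 15685.
[3] 15685 ≡ 5^(5 + 1) + 2·5^2 + 2·5 (base 5). Lift 6: 280020. −1: 280019.

12, 107, 1065, 15685, 280019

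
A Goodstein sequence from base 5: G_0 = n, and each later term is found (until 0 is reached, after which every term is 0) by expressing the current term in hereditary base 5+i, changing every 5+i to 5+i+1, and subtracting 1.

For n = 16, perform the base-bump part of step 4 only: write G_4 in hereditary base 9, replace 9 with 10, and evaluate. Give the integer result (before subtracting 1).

24

(0) 16|_5 = 3·5 + 1 ↦ 3·6 + 1|_6 = 19 ⇒ 18
(1) 18|_6 = 3·6 ↦ 3·7|_7 = 21 ⇒ 20
(2) 20|_7 = 2·7 + 6 ↦ 2·8 + 6|_8 = 22 ⇒ 21
(3) 21|_8 = 2·8 + 5 ↦ 2·9 + 5|_9 = 23 ⇒ 22
(4) 22|_9 = 2·9 + 4 ↦ 2·10 + 4|_10 = 24 ⇒ 23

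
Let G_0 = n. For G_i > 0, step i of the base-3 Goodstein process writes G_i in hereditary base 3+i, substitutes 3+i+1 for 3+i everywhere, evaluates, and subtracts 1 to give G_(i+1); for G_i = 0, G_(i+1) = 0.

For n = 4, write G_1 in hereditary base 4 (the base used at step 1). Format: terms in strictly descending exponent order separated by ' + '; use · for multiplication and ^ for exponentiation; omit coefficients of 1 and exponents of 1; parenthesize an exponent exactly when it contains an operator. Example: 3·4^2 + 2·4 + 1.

4

step 0: 4 = 3 + 1; sub 4 for 3: 4 + 1; = 5; G_1 = 5−1 = 4
step 1: 4 = 4; sub 5 for 4: 5; = 5; G_2 = 5−1 = 4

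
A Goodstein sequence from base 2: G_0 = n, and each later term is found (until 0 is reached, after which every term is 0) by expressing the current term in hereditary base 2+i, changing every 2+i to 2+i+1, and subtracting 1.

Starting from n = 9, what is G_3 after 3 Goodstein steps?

G_0 = 9. HB_2(9) = 2^(2 + 1) + 1. Bump = 82. G_1 = 81.
G_1 = 81. HB_3(81) = 3^(3 + 1). Bump = 1024. G_2 = 1023.
G_2 = 1023. HB_4(1023) = 3·4^4 + 3·4^3 + 3·4^2 + 3·4 + 3. Bump = 9843. G_3 = 9842.

9842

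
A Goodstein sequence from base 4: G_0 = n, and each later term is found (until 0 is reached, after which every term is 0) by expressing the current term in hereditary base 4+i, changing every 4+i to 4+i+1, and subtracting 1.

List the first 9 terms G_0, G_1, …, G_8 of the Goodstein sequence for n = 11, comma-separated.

G_0 = 11. HB_4(11) = 2·4 + 3. Bump = 13. G_1 = 12.
G_1 = 12. HB_5(12) = 2·5 + 2. Bump = 14. G_2 = 13.
G_2 = 13. HB_6(13) = 2·6 + 1. Bump = 15. G_3 = 14.
G_3 = 14. HB_7(14) = 2·7. Bump = 16. G_4 = 15.
G_4 = 15. HB_8(15) = 8 + 7. Bump = 16. G_5 = 15.
G_5 = 15. HB_9(15) = 9 + 6. Bump = 16. G_6 = 15.
G_6 = 15. HB_10(15) = 10 + 5. Bump = 16. G_7 = 15.
G_7 = 15. HB_11(15) = 11 + 4. Bump = 16. G_8 = 15.

11, 12, 13, 14, 15, 15, 15, 15, 15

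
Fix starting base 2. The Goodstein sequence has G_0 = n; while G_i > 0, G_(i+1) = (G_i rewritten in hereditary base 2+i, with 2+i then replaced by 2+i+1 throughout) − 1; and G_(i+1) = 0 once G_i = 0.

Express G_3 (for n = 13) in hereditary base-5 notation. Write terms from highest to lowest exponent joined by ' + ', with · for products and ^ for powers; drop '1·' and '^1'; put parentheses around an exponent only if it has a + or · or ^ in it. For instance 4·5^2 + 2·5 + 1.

G_0 = 13. HB_2(13) = 2^(2 + 1) + 2^2 + 1. Bump = 109. G_1 = 108.
G_1 = 108. HB_3(108) = 3^(3 + 1) + 3^3. Bump = 1280. G_2 = 1279.
G_2 = 1279. HB_4(1279) = 4^(4 + 1) + 3·4^3 + 3·4^2 + 3·4 + 3. Bump = 16093. G_3 = 16092.
G_3 = 16092. HB_5(16092) = 5^(5 + 1) + 3·5^3 + 3·5^2 + 3·5 + 2. Bump = 280712. G_4 = 280711.

5^(5 + 1) + 3·5^3 + 3·5^2 + 3·5 + 2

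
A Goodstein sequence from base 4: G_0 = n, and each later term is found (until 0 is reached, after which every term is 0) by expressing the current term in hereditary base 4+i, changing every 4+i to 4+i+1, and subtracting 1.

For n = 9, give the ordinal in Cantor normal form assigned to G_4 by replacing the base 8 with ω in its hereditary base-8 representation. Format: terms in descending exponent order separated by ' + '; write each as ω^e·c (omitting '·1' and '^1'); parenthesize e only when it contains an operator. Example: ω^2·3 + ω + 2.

G_0=9  [base 4] 2·4 + 1  →[4↦5]→  2·5 + 1 = 11  −1 ⇒ G_1=10
G_1=10  [base 5] 2·5  →[5↦6]→  2·6 = 12  −1 ⇒ G_2=11
G_2=11  [base 6] 6 + 5  →[6↦7]→  7 + 5 = 12  −1 ⇒ G_3=11
G_3=11  [base 7] 7 + 4  →[7↦8]→  8 + 4 = 12  −1 ⇒ G_4=11
G_4=11  [base 8] 8 + 3  →[8↦9]→  9 + 3 = 12  −1 ⇒ G_5=11

ω + 3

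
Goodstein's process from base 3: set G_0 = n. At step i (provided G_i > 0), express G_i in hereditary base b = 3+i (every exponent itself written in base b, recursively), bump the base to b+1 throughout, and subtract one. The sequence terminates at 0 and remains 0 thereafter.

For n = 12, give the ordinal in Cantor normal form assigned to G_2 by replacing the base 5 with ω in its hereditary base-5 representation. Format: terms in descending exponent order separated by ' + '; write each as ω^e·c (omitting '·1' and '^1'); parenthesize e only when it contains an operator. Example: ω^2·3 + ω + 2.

12 —HB3→ 3^2 + 3 —bump→ 4^2 + 4 = 20 —(−1)→ 19
19 —HB4→ 4^2 + 3 —bump→ 5^2 + 3 = 28 —(−1)→ 27
27 —HB5→ 5^2 + 2 —bump→ 6^2 + 2 = 38 —(−1)→ 37

ω^2 + 2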